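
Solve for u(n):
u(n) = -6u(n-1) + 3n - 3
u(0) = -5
First-order linear with linear forcing.
Homogeneous solution: u_h(n) = A·(-6)^n.
Try particular u_p(n) = pn + q. Substituting:
  pn + q = -6(p(n-1) + q) + 3n - 3.
Matching the n-coefficient: p = -6p + 3 ⇒ p = \frac{3}{7}.
Matching constants: q = 6p - 6q - 3 ⇒ q = - \frac{3}{49}.
General: u(n) = A·(-6)^n + \frac{3 n}{7} - \frac{3}{49}.
Apply u(0) = -5: A - \frac{3}{49} = -5 ⇒ A = - \frac{242}{49}.
So u(n) = - \frac{242 \left(-6\right)^{n}}{49} + \frac{3 n}{7} - \frac{3}{49}.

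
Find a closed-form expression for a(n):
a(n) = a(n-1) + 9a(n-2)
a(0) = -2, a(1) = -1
Characteristic equation: x² - x - 9 = 0.
Discriminant Δ = (1)² + 4·(9) = 37.
Roots r₁,₂ = (1 ± √37)/2, so r₁ = \frac{1}{2} + \frac{\sqrt{37}}{2}, r₂ = \frac{1}{2} - \frac{\sqrt{37}}{2}.
General solution: a(n) = A·r₁^n + B·r₂^n.
From the initial conditions, A + B = -2 and r₁A + r₂B = -1.
Since r₁ - r₂ = √37: A = (-1 - (-2)r₂)/√37 = -1, and B = -2 - A = -1.
So a(n) = \left(-1\right)\left(\frac{1}{2} + \frac{\sqrt{37}}{2}\right)^n + \left(-1\right)\left(\frac{1}{2} - \frac{\sqrt{37}}{2}\right)^n.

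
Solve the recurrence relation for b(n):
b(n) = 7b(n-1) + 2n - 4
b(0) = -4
First-order linear with linear forcing.
Homogeneous solution: b_h(n) = A·(7)^n.
Try particular b_p(n) = pn + q. Substituting:
  pn + q = 7(p(n-1) + q) + 2n - 4.
Matching the n-coefficient: p = 7p + 2 ⇒ p = - \frac{1}{3}.
Matching constants: q = -7p + 7q - 4 ⇒ q = \frac{5}{18}.
General: b(n) = A·(7)^n - \frac{n}{3} + \frac{5}{18}.
Apply b(0) = -4: A + \frac{5}{18} = -4 ⇒ A = - \frac{77}{18}.
So b(n) = - \frac{77 \cdot 7^{n}}{18} - \frac{n}{3} + \frac{5}{18}.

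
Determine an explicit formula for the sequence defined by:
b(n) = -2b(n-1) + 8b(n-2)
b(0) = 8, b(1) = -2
Characteristic equation: x² + 2x - 8 = 0, which factors as (x - (-4))(x - (2)) = 0.
Roots r₁ = -4, r₂ = 2 (distinct).
General solution: b(n) = A·(-4)^n + B·(2)^n.
From b(0) = 8: A + B = 8.
From b(1) = -2: -4A + 2B = -2.
Solving: A = 3, B = 5.
So b(n) = 3 \left(-4\right)^{n} + 5 \cdot 2^{n}.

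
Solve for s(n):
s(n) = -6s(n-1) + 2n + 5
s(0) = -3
First-order linear with linear forcing.
Homogeneous solution: s_h(n) = A·(-6)^n.
Try particular s_p(n) = pn + q. Substituting:
  pn + q = -6(p(n-1) + q) + 2n + 5.
Matching the n-coefficient: p = -6p + 2 ⇒ p = \frac{2}{7}.
Matching constants: q = 6p - 6q + 5 ⇒ q = \frac{47}{49}.
General: s(n) = A·(-6)^n + \frac{2 n}{7} + \frac{47}{49}.
Apply s(0) = -3: A + \frac{47}{49} = -3 ⇒ A = - \frac{194}{49}.
So s(n) = - \frac{194 \left(-6\right)^{n}}{49} + \frac{2 n}{7} + \frac{47}{49}.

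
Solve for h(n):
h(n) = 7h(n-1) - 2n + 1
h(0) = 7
First-order linear with linear forcing.
Homogeneous solution: h_h(n) = A·(7)^n.
Try particular h_p(n) = pn + q. Substituting:
  pn + q = 7(p(n-1) + q) - 2n + 1.
Matching the n-coefficient: p = 7p - 2 ⇒ p = \frac{1}{3}.
Matching constants: q = -7p + 7q + 1 ⇒ q = \frac{2}{9}.
General: h(n) = A·(7)^n + \frac{n}{3} + \frac{2}{9}.
Apply h(0) = 7: A + \frac{2}{9} = 7 ⇒ A = \frac{61}{9}.
So h(n) = \frac{61 \cdot 7^{n}}{9} + \frac{n}{3} + \frac{2}{9}.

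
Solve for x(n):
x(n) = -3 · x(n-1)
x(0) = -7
Pure geometric recurrence with ratio -3.
By induction x(n) = x(0) · (-3)^n = - 7 \left(-3\right)^{n}.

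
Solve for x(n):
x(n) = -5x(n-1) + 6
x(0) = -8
First-order linear non-homogeneous.
Homogeneous solution: x_h(n) = A·(-5)^n.
Try constant particular solution x_p = K: K = -5K + 6 ⇒ K = 1.
General: x(n) = A·(-5)^n + 1.
Apply x(0) = -8: A + 1 = -8 ⇒ A = -9.
So x(n) = 1 - 9 \left(-5\right)^{n}.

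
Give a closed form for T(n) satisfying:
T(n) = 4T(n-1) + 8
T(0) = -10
First-order linear non-homogeneous.
Homogeneous solution: T_h(n) = A·(4)^n.
Try constant particular solution T_p = K: K = 4K + 8 ⇒ K = - \frac{8}{3}.
General: T(n) = A·(4)^n - \frac{8}{3}.
Apply T(0) = -10: A - \frac{8}{3} = -10 ⇒ A = - \frac{22}{3}.
So T(n) = - \frac{22 \cdot 4^{n}}{3} - \frac{8}{3}.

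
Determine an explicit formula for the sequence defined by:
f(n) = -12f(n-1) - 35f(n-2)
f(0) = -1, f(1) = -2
Characteristic equation: x² + 12x + 35 = 0, which factors as (x - (-5))(x - (-7)) = 0.
Roots r₁ = -5, r₂ = -7 (distinct).
General solution: f(n) = A·(-5)^n + B·(-7)^n.
From f(0) = -1: A + B = -1.
From f(1) = -2: -5A - 7B = -2.
Solving: A = - \frac{9}{2}, B = \frac{7}{2}.
So f(n) = - \frac{9 \left(-5\right)^{n}}{2} + \frac{7 \left(-7\right)^{n}}{2}.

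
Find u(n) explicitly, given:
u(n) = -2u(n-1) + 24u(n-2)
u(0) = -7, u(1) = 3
Characteristic equation: x² + 2x - 24 = 0, which factors as (x - (-6))(x - (4)) = 0.
Roots r₁ = -6, r₂ = 4 (distinct).
General solution: u(n) = A·(-6)^n + B·(4)^n.
From u(0) = -7: A + B = -7.
From u(1) = 3: -6A + 4B = 3.
Solving: A = - \frac{31}{10}, B = - \frac{39}{10}.
So u(n) = - \frac{31 \left(-6\right)^{n}}{10} - \frac{39 \cdot 4^{n}}{10}.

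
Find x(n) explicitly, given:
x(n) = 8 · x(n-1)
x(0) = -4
Pure geometric recurrence with ratio 8.
By induction x(n) = x(0) · (8)^n = - 4 \cdot 8^{n}.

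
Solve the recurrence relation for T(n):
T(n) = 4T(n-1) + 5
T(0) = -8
First-order linear non-homogeneous.
Homogeneous solution: T_h(n) = A·(4)^n.
Try constant particular solution T_p = K: K = 4K + 5 ⇒ K = - \frac{5}{3}.
General: T(n) = A·(4)^n - \frac{5}{3}.
Apply T(0) = -8: A - \frac{5}{3} = -8 ⇒ A = - \frac{19}{3}.
So T(n) = - \frac{19 \cdot 4^{n}}{3} - \frac{5}{3}.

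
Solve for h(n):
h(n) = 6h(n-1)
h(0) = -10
This is a homogeneous first-order recurrence with ratio 6.
By induction h(n) = h(0) · (6)^n = - 10 \cdot 6^{n}.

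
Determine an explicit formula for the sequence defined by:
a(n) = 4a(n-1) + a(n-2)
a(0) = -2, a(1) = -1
Characteristic equation: x² - 4x - 1 = 0.
Discriminant Δ = (4)² + 4·(1) = 20.
Roots r₁,₂ = (4 ± √20)/2, so r₁ = 2 + \sqrt{5}, r₂ = 2 - \sqrt{5}.
General solution: a(n) = A·r₁^n + B·r₂^n.
From the initial conditions, A + B = -2 and r₁A + r₂B = -1.
Since r₁ - r₂ = √20: A = (-1 - (-2)r₂)/√20 = -1 + \frac{3 \sqrt{5}}{10}, and B = -2 - A = -1 - \frac{3 \sqrt{5}}{10}.
So a(n) = \left(-1 + \frac{3 \sqrt{5}}{10}\right)\left(2 + \sqrt{5}\right)^n + \left(-1 - \frac{3 \sqrt{5}}{10}\right)\left(2 - \sqrt{5}\right)^n.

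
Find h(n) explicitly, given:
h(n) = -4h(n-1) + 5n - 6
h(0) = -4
First-order linear with linear forcing.
Homogeneous solution: h_h(n) = A·(-4)^n.
Try particular h_p(n) = pn + q. Substituting:
  pn + q = -4(p(n-1) + q) + 5n - 6.
Matching the n-coefficient: p = -4p + 5 ⇒ p = 1.
Matching constants: q = 4p - 4q - 6 ⇒ q = - \frac{2}{5}.
General: h(n) = A·(-4)^n + n - \frac{2}{5}.
Apply h(0) = -4: A - \frac{2}{5} = -4 ⇒ A = - \frac{18}{5}.
So h(n) = - \frac{18 \left(-4\right)^{n}}{5} + n - \frac{2}{5}.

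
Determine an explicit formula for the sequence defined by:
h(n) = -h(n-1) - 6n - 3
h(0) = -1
First-order linear with linear forcing.
Homogeneous solution: h_h(n) = A·(-1)^n.
Try particular h_p(n) = pn + q. Substituting:
  pn + q = -(p(n-1) + q) - 6n - 3.
Matching the n-coefficient: p = -p - 6 ⇒ p = -3.
Matching constants: q = p - q - 3 ⇒ q = -3.
General: h(n) = A·(-1)^n - 3 n - 3.
Apply h(0) = -1: A - 3 = -1 ⇒ A = 2.
So h(n) = 2 \left(-1\right)^{n} - 3 n - 3.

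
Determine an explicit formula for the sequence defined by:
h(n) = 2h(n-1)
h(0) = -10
This is a homogeneous first-order recurrence with ratio 2.
By induction h(n) = h(0) · (2)^n = - 10 \cdot 2^{n}.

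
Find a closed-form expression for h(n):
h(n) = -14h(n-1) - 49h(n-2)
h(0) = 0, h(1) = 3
Characteristic equation: x² + 14x + 49 = 0, which is (x - (-7))².
Repeated root r = -7.
General solution: h(n) = (A + Bn)·(-7)^n.
From h(0) = 0: A = 0.
From h(1) = 3: (A + B)·(-7) = 3 ⇒ B = - \frac{3}{7}.
So h(n) = \left(- \frac{3 n}{7}\right) \cdot (-7)^n.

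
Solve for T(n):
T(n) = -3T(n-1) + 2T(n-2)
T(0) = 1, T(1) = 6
Characteristic equation: x² + 3x - 2 = 0.
Discriminant Δ = (-3)² + 4·(2) = 17.
Roots r₁,₂ = (-3 ± √17)/2, so r₁ = - \frac{3}{2} + \frac{\sqrt{17}}{2}, r₂ = - \frac{\sqrt{17}}{2} - \frac{3}{2}.
General solution: T(n) = A·r₁^n + B·r₂^n.
From the initial conditions, A + B = 1 and r₁A + r₂B = 6.
Since r₁ - r₂ = √17: A = (6 - (1)r₂)/√17 = \frac{1}{2} + \frac{15 \sqrt{17}}{34}, and B = 1 - A = \frac{1}{2} - \frac{15 \sqrt{17}}{34}.
So T(n) = \left(\frac{1}{2} + \frac{15 \sqrt{17}}{34}\right)\left(- \frac{3}{2} + \frac{\sqrt{17}}{2}\right)^n + \left(\frac{1}{2} - \frac{15 \sqrt{17}}{34}\right)\left(- \frac{\sqrt{17}}{2} - \frac{3}{2}\right)^n.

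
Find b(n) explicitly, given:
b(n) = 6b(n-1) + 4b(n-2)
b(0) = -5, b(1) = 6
Characteristic equation: x² - 6x - 4 = 0.
Discriminant Δ = (6)² + 4·(4) = 52.
Roots r₁,₂ = (6 ± √52)/2, so r₁ = 3 + \sqrt{13}, r₂ = 3 - \sqrt{13}.
General solution: b(n) = A·r₁^n + B·r₂^n.
From the initial conditions, A + B = -5 and r₁A + r₂B = 6.
Since r₁ - r₂ = √52: A = (6 - (-5)r₂)/√52 = - \frac{5}{2} + \frac{21 \sqrt{13}}{26}, and B = -5 - A = - \frac{21 \sqrt{13}}{26} - \frac{5}{2}.
So b(n) = \left(- \frac{5}{2} + \frac{21 \sqrt{13}}{26}\right)\left(3 + \sqrt{13}\right)^n + \left(- \frac{21 \sqrt{13}}{26} - \frac{5}{2}\right)\left(3 - \sqrt{13}\right)^n.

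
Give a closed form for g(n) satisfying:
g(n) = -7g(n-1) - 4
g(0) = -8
First-order linear non-homogeneous.
Homogeneous solution: g_h(n) = A·(-7)^n.
Try constant particular solution g_p = K: K = -7K - 4 ⇒ K = - \frac{1}{2}.
General: g(n) = A·(-7)^n - \frac{1}{2}.
Apply g(0) = -8: A - \frac{1}{2} = -8 ⇒ A = - \frac{15}{2}.
So g(n) = - \frac{15 \left(-7\right)^{n}}{2} - \frac{1}{2}.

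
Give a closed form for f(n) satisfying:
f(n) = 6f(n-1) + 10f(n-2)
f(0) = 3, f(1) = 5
Characteristic equation: x² - 6x - 10 = 0.
Discriminant Δ = (6)² + 4·(10) = 76.
Roots r₁,₂ = (6 ± √76)/2, so r₁ = 3 + \sqrt{19}, r₂ = 3 - \sqrt{19}.
General solution: f(n) = A·r₁^n + B·r₂^n.
From the initial conditions, A + B = 3 and r₁A + r₂B = 5.
Since r₁ - r₂ = √76: A = (5 - (3)r₂)/√76 = \frac{3}{2} - \frac{2 \sqrt{19}}{19}, and B = 3 - A = \frac{2 \sqrt{19}}{19} + \frac{3}{2}.
So f(n) = \left(\frac{3}{2} - \frac{2 \sqrt{19}}{19}\right)\left(3 + \sqrt{19}\right)^n + \left(\frac{2 \sqrt{19}}{19} + \frac{3}{2}\right)\left(3 - \sqrt{19}\right)^n.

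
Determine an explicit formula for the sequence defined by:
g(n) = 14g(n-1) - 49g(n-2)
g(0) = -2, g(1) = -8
Characteristic equation: x² - 14x + 49 = 0, which is (x - (7))².
Repeated root r = 7.
General solution: g(n) = (A + Bn)·(7)^n.
From g(0) = -2: A = -2.
From g(1) = -8: (A + B)·(7) = -8 ⇒ B = \frac{6}{7}.
So g(n) = \left(\frac{6 n}{7} - 2\right) \cdot (7)^n.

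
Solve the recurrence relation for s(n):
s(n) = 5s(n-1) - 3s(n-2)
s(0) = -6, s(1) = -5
Characteristic equation: x² - 5x + 3 = 0.
Discriminant Δ = (5)² + 4·(-3) = 13.
Roots r₁,₂ = (5 ± √13)/2, so r₁ = \frac{\sqrt{13}}{2} + \frac{5}{2}, r₂ = \frac{5}{2} - \frac{\sqrt{13}}{2}.
General solution: s(n) = A·r₁^n + B·r₂^n.
From the initial conditions, A + B = -6 and r₁A + r₂B = -5.
Since r₁ - r₂ = √13: A = (-5 - (-6)r₂)/√13 = -3 + \frac{10 \sqrt{13}}{13}, and B = -6 - A = -3 - \frac{10 \sqrt{13}}{13}.
So s(n) = \left(-3 + \frac{10 \sqrt{13}}{13}\right)\left(\frac{\sqrt{13}}{2} + \frac{5}{2}\right)^n + \left(-3 - \frac{10 \sqrt{13}}{13}\right)\left(\frac{5}{2} - \frac{\sqrt{13}}{2}\right)^n.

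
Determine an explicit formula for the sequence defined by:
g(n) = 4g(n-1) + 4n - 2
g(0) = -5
First-order linear with linear forcing.
Homogeneous solution: g_h(n) = A·(4)^n.
Try particular g_p(n) = pn + q. Substituting:
  pn + q = 4(p(n-1) + q) + 4n - 2.
Matching the n-coefficient: p = 4p + 4 ⇒ p = - \frac{4}{3}.
Matching constants: q = -4p + 4q - 2 ⇒ q = - \frac{10}{9}.
General: g(n) = A·(4)^n - \frac{4 n}{3} - \frac{10}{9}.
Apply g(0) = -5: A - \frac{10}{9} = -5 ⇒ A = - \frac{35}{9}.
So g(n) = - \frac{35 \cdot 4^{n}}{9} - \frac{4 n}{3} - \frac{10}{9}.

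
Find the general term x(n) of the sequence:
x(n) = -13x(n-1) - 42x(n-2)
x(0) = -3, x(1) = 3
Characteristic equation: x² + 13x + 42 = 0, which factors as (x - (-6))(x - (-7)) = 0.
Roots r₁ = -6, r₂ = -7 (distinct).
General solution: x(n) = A·(-6)^n + B·(-7)^n.
From x(0) = -3: A + B = -3.
From x(1) = 3: -6A - 7B = 3.
Solving: A = -18, B = 15.
So x(n) = - 18 \left(-6\right)^{n} + 15 \left(-7\right)^{n}.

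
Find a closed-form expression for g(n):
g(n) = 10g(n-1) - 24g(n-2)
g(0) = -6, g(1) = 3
Characteristic equation: x² - 10x + 24 = 0, which factors as (x - (4))(x - (6)) = 0.
Roots r₁ = 4, r₂ = 6 (distinct).
General solution: g(n) = A·(4)^n + B·(6)^n.
From g(0) = -6: A + B = -6.
From g(1) = 3: 4A + 6B = 3.
Solving: A = - \frac{39}{2}, B = \frac{27}{2}.
So g(n) = - \frac{39 \cdot 4^{n}}{2} + \frac{27 \cdot 6^{n}}{2}.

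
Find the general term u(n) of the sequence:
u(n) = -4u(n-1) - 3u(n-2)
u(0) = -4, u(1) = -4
Characteristic equation: x² + 4x + 3 = 0, which factors as (x - (-3))(x - (-1)) = 0.
Roots r₁ = -3, r₂ = -1 (distinct).
General solution: u(n) = A·(-3)^n + B·(-1)^n.
From u(0) = -4: A + B = -4.
From u(1) = -4: -3A - B = -4.
Solving: A = 4, B = -8.
So u(n) = - 8 \left(-1\right)^{n} + 4 \left(-3\right)^{n}.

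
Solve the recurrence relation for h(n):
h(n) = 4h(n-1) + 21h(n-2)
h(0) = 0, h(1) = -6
Characteristic equation: x² - 4x - 21 = 0, which factors as (x - (7))(x - (-3)) = 0.
Roots r₁ = 7, r₂ = -3 (distinct).
General solution: h(n) = A·(7)^n + B·(-3)^n.
From h(0) = 0: A + B = 0.
From h(1) = -6: 7A - 3B = -6.
Solving: A = - \frac{3}{5}, B = \frac{3}{5}.
So h(n) = \frac{3 \left(-3\right)^{n}}{5} - \frac{3 \cdot 7^{n}}{5}.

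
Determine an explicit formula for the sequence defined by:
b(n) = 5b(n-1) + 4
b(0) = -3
First-order linear non-homogeneous.
Homogeneous solution: b_h(n) = A·(5)^n.
Try constant particular solution b_p = K: K = 5K + 4 ⇒ K = -1.
General: b(n) = A·(5)^n - 1.
Apply b(0) = -3: A - 1 = -3 ⇒ A = -2.
So b(n) = - 2 \cdot 5^{n} - 1.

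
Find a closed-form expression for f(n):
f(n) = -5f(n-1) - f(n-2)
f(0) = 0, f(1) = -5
Characteristic equation: x² + 5x + 1 = 0.
Discriminant Δ = (-5)² + 4·(-1) = 21.
Roots r₁,₂ = (-5 ± √21)/2, so r₁ = - \frac{5}{2} + \frac{\sqrt{21}}{2}, r₂ = - \frac{5}{2} - \frac{\sqrt{21}}{2}.
General solution: f(n) = A·r₁^n + B·r₂^n.
From the initial conditions, A + B = 0 and r₁A + r₂B = -5.
Since r₁ - r₂ = √21: A = (-5 - (0)r₂)/√21 = - \frac{5 \sqrt{21}}{21}, and B = 0 - A = \frac{5 \sqrt{21}}{21}.
So f(n) = \left(- \frac{5 \sqrt{21}}{21}\right)\left(- \frac{5}{2} + \frac{\sqrt{21}}{2}\right)^n + \left(\frac{5 \sqrt{21}}{21}\right)\left(- \frac{5}{2} - \frac{\sqrt{21}}{2}\right)^n.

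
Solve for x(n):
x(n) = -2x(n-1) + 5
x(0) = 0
First-order linear non-homogeneous.
Homogeneous solution: x_h(n) = A·(-2)^n.
Try constant particular solution x_p = K: K = -2K + 5 ⇒ K = \frac{5}{3}.
General: x(n) = A·(-2)^n + \frac{5}{3}.
Apply x(0) = 0: A + \frac{5}{3} = 0 ⇒ A = - \frac{5}{3}.
So x(n) = \frac{5}{3} - \frac{5 \left(-2\right)^{n}}{3}.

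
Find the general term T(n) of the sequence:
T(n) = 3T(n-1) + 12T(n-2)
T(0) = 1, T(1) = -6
Characteristic equation: x² - 3x - 12 = 0.
Discriminant Δ = (3)² + 4·(12) = 57.
Roots r₁,₂ = (3 ± √57)/2, so r₁ = \frac{3}{2} + \frac{\sqrt{57}}{2}, r₂ = \frac{3}{2} - \frac{\sqrt{57}}{2}.
General solution: T(n) = A·r₁^n + B·r₂^n.
From the initial conditions, A + B = 1 and r₁A + r₂B = -6.
Since r₁ - r₂ = √57: A = (-6 - (1)r₂)/√57 = \frac{1}{2} - \frac{5 \sqrt{57}}{38}, and B = 1 - A = \frac{1}{2} + \frac{5 \sqrt{57}}{38}.
So T(n) = \left(\frac{1}{2} - \frac{5 \sqrt{57}}{38}\right)\left(\frac{3}{2} + \frac{\sqrt{57}}{2}\right)^n + \left(\frac{1}{2} + \frac{5 \sqrt{57}}{38}\right)\left(\frac{3}{2} - \frac{\sqrt{57}}{2}\right)^n.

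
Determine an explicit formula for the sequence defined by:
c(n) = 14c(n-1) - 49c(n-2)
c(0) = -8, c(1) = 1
Characteristic equation: x² - 14x + 49 = 0, which is (x - (7))².
Repeated root r = 7.
General solution: c(n) = (A + Bn)·(7)^n.
From c(0) = -8: A = -8.
From c(1) = 1: (A + B)·(7) = 1 ⇒ B = \frac{57}{7}.
So c(n) = \left(\frac{57 n}{7} - 8\right) \cdot (7)^n.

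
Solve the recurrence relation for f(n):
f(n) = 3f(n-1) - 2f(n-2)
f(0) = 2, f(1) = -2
Characteristic equation: x² - 3x + 2 = 0, which factors as (x - (2))(x - (1)) = 0.
Roots r₁ = 2, r₂ = 1 (distinct).
General solution: f(n) = A·(2)^n + B·(1)^n.
From f(0) = 2: A + B = 2.
From f(1) = -2: 2A + B = -2.
Solving: A = -4, B = 6.
So f(n) = 6 - 4 \cdot 2^{n}.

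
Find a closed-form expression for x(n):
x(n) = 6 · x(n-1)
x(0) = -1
Pure geometric recurrence with ratio 6.
By induction x(n) = x(0) · (6)^n = - 6^{n}.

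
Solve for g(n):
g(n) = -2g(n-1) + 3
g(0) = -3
First-order linear non-homogeneous.
Homogeneous solution: g_h(n) = A·(-2)^n.
Try constant particular solution g_p = K: K = -2K + 3 ⇒ K = 1.
General: g(n) = A·(-2)^n + 1.
Apply g(0) = -3: A + 1 = -3 ⇒ A = -4.
So g(n) = 1 - 4 \left(-2\right)^{n}.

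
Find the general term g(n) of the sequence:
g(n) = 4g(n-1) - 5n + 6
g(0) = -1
First-order linear with linear forcing.
Homogeneous solution: g_h(n) = A·(4)^n.
Try particular g_p(n) = pn + q. Substituting:
  pn + q = 4(p(n-1) + q) - 5n + 6.
Matching the n-coefficient: p = 4p - 5 ⇒ p = \frac{5}{3}.
Matching constants: q = -4p + 4q + 6 ⇒ q = \frac{2}{9}.
General: g(n) = A·(4)^n + \frac{5 n}{3} + \frac{2}{9}.
Apply g(0) = -1: A + \frac{2}{9} = -1 ⇒ A = - \frac{11}{9}.
So g(n) = - \frac{11 \cdot 4^{n}}{9} + \frac{5 n}{3} + \frac{2}{9}.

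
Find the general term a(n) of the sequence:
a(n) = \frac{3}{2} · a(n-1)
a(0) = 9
Pure geometric recurrence with ratio \frac{3}{2}.
By induction a(n) = a(0) · (\frac{3}{2})^n = 9 \left(\frac{3}{2}\right)^{n}.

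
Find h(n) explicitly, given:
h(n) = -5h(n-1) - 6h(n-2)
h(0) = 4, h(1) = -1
Characteristic equation: x² + 5x + 6 = 0, which factors as (x - (-3))(x - (-2)) = 0.
Roots r₁ = -3, r₂ = -2 (distinct).
General solution: h(n) = A·(-3)^n + B·(-2)^n.
From h(0) = 4: A + B = 4.
From h(1) = -1: -3A - 2B = -1.
Solving: A = -7, B = 11.
So h(n) = 11 \left(-2\right)^{n} - 7 \left(-3\right)^{n}.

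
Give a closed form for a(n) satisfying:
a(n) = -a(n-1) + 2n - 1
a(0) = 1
First-order linear with linear forcing.
Homogeneous solution: a_h(n) = A·(-1)^n.
Try particular a_p(n) = pn + q. Substituting:
  pn + q = -(p(n-1) + q) + 2n - 1.
Matching the n-coefficient: p = -p + 2 ⇒ p = 1.
Matching constants: q = p - q - 1 ⇒ q = 0.
General: a(n) = A·(-1)^n + n + 0.
Apply a(0) = 1: A + 0 = 1 ⇒ A = 1.
So a(n) = \left(-1\right)^{n} + n.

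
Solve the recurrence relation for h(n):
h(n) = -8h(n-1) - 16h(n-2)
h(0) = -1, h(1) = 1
Characteristic equation: x² + 8x + 16 = 0, which is (x - (-4))².
Repeated root r = -4.
General solution: h(n) = (A + Bn)·(-4)^n.
From h(0) = -1: A = -1.
From h(1) = 1: (A + B)·(-4) = 1 ⇒ B = \frac{3}{4}.
So h(n) = \left(\frac{3 n}{4} - 1\right) \cdot (-4)^n.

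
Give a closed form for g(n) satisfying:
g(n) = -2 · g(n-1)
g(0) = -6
Pure geometric recurrence with ratio -2.
By induction g(n) = g(0) · (-2)^n = - 6 \left(-2\right)^{n}.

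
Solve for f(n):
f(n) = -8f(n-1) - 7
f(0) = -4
First-order linear non-homogeneous.
Homogeneous solution: f_h(n) = A·(-8)^n.
Try constant particular solution f_p = K: K = -8K - 7 ⇒ K = - \frac{7}{9}.
General: f(n) = A·(-8)^n - \frac{7}{9}.
Apply f(0) = -4: A - \frac{7}{9} = -4 ⇒ A = - \frac{29}{9}.
So f(n) = - \frac{29 \left(-8\right)^{n}}{9} - \frac{7}{9}.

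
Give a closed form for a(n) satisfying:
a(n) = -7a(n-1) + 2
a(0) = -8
First-order linear non-homogeneous.
Homogeneous solution: a_h(n) = A·(-7)^n.
Try constant particular solution a_p = K: K = -7K + 2 ⇒ K = \frac{1}{4}.
General: a(n) = A·(-7)^n + \frac{1}{4}.
Apply a(0) = -8: A + \frac{1}{4} = -8 ⇒ A = - \frac{33}{4}.
So a(n) = \frac{1}{4} - \frac{33 \left(-7\right)^{n}}{4}.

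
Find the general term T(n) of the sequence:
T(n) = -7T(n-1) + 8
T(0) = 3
First-order linear non-homogeneous.
Homogeneous solution: T_h(n) = A·(-7)^n.
Try constant particular solution T_p = K: K = -7K + 8 ⇒ K = 1.
General: T(n) = A·(-7)^n + 1.
Apply T(0) = 3: A + 1 = 3 ⇒ A = 2.
So T(n) = 2 \left(-7\right)^{n} + 1.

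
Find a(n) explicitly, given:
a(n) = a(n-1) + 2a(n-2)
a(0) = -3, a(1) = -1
Characteristic equation: x² - x - 2 = 0, which factors as (x - (-1))(x - (2)) = 0.
Roots r₁ = -1, r₂ = 2 (distinct).
General solution: a(n) = A·(-1)^n + B·(2)^n.
From a(0) = -3: A + B = -3.
From a(1) = -1: -A + 2B = -1.
Solving: A = - \frac{5}{3}, B = - \frac{4}{3}.
So a(n) = - \frac{5 \left(-1\right)^{n}}{3} - \frac{4 \cdot 2^{n}}{3}.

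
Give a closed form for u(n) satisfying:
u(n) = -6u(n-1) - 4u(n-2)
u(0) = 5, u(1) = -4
Characteristic equation: x² + 6x + 4 = 0.
Discriminant Δ = (-6)² + 4·(-4) = 20.
Roots r₁,₂ = (-6 ± √20)/2, so r₁ = -3 + \sqrt{5}, r₂ = -3 - \sqrt{5}.
General solution: u(n) = A·r₁^n + B·r₂^n.
From the initial conditions, A + B = 5 and r₁A + r₂B = -4.
Since r₁ - r₂ = √20: A = (-4 - (5)r₂)/√20 = \frac{11 \sqrt{5}}{10} + \frac{5}{2}, and B = 5 - A = \frac{5}{2} - \frac{11 \sqrt{5}}{10}.
So u(n) = \left(\frac{11 \sqrt{5}}{10} + \frac{5}{2}\right)\left(-3 + \sqrt{5}\right)^n + \left(\frac{5}{2} - \frac{11 \sqrt{5}}{10}\right)\left(-3 - \sqrt{5}\right)^n.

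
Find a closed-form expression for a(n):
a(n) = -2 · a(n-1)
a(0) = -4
Pure geometric recurrence with ratio -2.
By induction a(n) = a(0) · (-2)^n = - 4 \left(-2\right)^{n}.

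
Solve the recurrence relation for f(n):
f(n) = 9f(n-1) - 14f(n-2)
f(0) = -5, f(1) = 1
Characteristic equation: x² - 9x + 14 = 0, which factors as (x - (2))(x - (7)) = 0.
Roots r₁ = 2, r₂ = 7 (distinct).
General solution: f(n) = A·(2)^n + B·(7)^n.
From f(0) = -5: A + B = -5.
From f(1) = 1: 2A + 7B = 1.
Solving: A = - \frac{36}{5}, B = \frac{11}{5}.
So f(n) = - \frac{36 \cdot 2^{n}}{5} + \frac{11 \cdot 7^{n}}{5}.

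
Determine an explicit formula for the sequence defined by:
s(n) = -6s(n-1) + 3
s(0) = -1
First-order linear non-homogeneous.
Homogeneous solution: s_h(n) = A·(-6)^n.
Try constant particular solution s_p = K: K = -6K + 3 ⇒ K = \frac{3}{7}.
General: s(n) = A·(-6)^n + \frac{3}{7}.
Apply s(0) = -1: A + \frac{3}{7} = -1 ⇒ A = - \frac{10}{7}.
So s(n) = \frac{3}{7} - \frac{10 \left(-6\right)^{n}}{7}.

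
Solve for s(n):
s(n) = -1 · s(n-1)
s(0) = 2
Pure geometric recurrence with ratio -1.
By induction s(n) = s(0) · (-1)^n = 2 \left(-1\right)^{n}.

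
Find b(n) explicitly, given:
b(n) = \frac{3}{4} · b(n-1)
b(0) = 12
Pure geometric recurrence with ratio \frac{3}{4}.
By induction b(n) = b(0) · (\frac{3}{4})^n = 12 \left(\frac{3}{4}\right)^{n}.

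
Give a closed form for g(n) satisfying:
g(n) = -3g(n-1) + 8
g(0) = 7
First-order linear non-homogeneous.
Homogeneous solution: g_h(n) = A·(-3)^n.
Try constant particular solution g_p = K: K = -3K + 8 ⇒ K = 2.
General: g(n) = A·(-3)^n + 2.
Apply g(0) = 7: A + 2 = 7 ⇒ A = 5.
So g(n) = 5 \left(-3\right)^{n} + 2.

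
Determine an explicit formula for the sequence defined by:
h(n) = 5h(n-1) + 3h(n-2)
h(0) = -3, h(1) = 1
Characteristic equation: x² - 5x - 3 = 0.
Discriminant Δ = (5)² + 4·(3) = 37.
Roots r₁,₂ = (5 ± √37)/2, so r₁ = \frac{5}{2} + \frac{\sqrt{37}}{2}, r₂ = \frac{5}{2} - \frac{\sqrt{37}}{2}.
General solution: h(n) = A·r₁^n + B·r₂^n.
From the initial conditions, A + B = -3 and r₁A + r₂B = 1.
Since r₁ - r₂ = √37: A = (1 - (-3)r₂)/√37 = - \frac{3}{2} + \frac{17 \sqrt{37}}{74}, and B = -3 - A = - \frac{3}{2} - \frac{17 \sqrt{37}}{74}.
So h(n) = \left(- \frac{3}{2} + \frac{17 \sqrt{37}}{74}\right)\left(\frac{5}{2} + \frac{\sqrt{37}}{2}\right)^n + \left(- \frac{3}{2} - \frac{17 \sqrt{37}}{74}\right)\left(\frac{5}{2} - \frac{\sqrt{37}}{2}\right)^n.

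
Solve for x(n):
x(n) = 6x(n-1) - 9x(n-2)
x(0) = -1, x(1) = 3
Characteristic equation: x² - 6x + 9 = 0, which is (x - (3))².
Repeated root r = 3.
General solution: x(n) = (A + Bn)·(3)^n.
From x(0) = -1: A = -1.
From x(1) = 3: (A + B)·(3) = 3 ⇒ B = 2.
So x(n) = \left(2 n - 1\right) \cdot (3)^n.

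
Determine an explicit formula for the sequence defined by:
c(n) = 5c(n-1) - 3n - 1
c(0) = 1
First-order linear with linear forcing.
Homogeneous solution: c_h(n) = A·(5)^n.
Try particular c_p(n) = pn + q. Substituting:
  pn + q = 5(p(n-1) + q) - 3n - 1.
Matching the n-coefficient: p = 5p - 3 ⇒ p = \frac{3}{4}.
Matching constants: q = -5p + 5q - 1 ⇒ q = \frac{19}{16}.
General: c(n) = A·(5)^n + \frac{3 n}{4} + \frac{19}{16}.
Apply c(0) = 1: A + \frac{19}{16} = 1 ⇒ A = - \frac{3}{16}.
So c(n) = - \frac{3 \cdot 5^{n}}{16} + \frac{3 n}{4} + \frac{19}{16}.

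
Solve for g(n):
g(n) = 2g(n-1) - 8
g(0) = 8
First-order linear non-homogeneous.
Homogeneous solution: g_h(n) = A·(2)^n.
Try constant particular solution g_p = K: K = 2K - 8 ⇒ K = 8.
General: g(n) = A·(2)^n + 8.
Apply g(0) = 8: A + 8 = 8 ⇒ A = 0.
So g(n) = 8.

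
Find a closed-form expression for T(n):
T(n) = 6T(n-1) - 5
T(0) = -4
First-order linear non-homogeneous.
Homogeneous solution: T_h(n) = A·(6)^n.
Try constant particular solution T_p = K: K = 6K - 5 ⇒ K = 1.
General: T(n) = A·(6)^n + 1.
Apply T(0) = -4: A + 1 = -4 ⇒ A = -5.
So T(n) = 1 - 5 \cdot 6^{n}.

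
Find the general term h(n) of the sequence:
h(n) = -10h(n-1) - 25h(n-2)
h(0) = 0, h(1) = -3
Characteristic equation: x² + 10x + 25 = 0, which is (x - (-5))².
Repeated root r = -5.
General solution: h(n) = (A + Bn)·(-5)^n.
From h(0) = 0: A = 0.
From h(1) = -3: (A + B)·(-5) = -3 ⇒ B = \frac{3}{5}.
So h(n) = \left(\frac{3 n}{5}\right) \cdot (-5)^n.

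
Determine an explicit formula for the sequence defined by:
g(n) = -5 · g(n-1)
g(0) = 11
Pure geometric recurrence with ratio -5.
By induction g(n) = g(0) · (-5)^n = 11 \left(-5\right)^{n}.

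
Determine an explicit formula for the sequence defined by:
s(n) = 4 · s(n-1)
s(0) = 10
Pure geometric recurrence with ratio 4.
By induction s(n) = s(0) · (4)^n = 10 \cdot 4^{n}.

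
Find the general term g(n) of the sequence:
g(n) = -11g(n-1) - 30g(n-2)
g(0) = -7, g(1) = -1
Characteristic equation: x² + 11x + 30 = 0, which factors as (x - (-6))(x - (-5)) = 0.
Roots r₁ = -6, r₂ = -5 (distinct).
General solution: g(n) = A·(-6)^n + B·(-5)^n.
From g(0) = -7: A + B = -7.
From g(1) = -1: -6A - 5B = -1.
Solving: A = 36, B = -43.
So g(n) = - 43 \left(-5\right)^{n} + 36 \left(-6\right)^{n}.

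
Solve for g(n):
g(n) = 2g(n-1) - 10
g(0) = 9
First-order linear non-homogeneous.
Homogeneous solution: g_h(n) = A·(2)^n.
Try constant particular solution g_p = K: K = 2K - 10 ⇒ K = 10.
General: g(n) = A·(2)^n + 10.
Apply g(0) = 9: A + 10 = 9 ⇒ A = -1.
So g(n) = 10 - 2^{n}.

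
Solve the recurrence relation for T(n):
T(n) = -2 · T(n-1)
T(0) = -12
Pure geometric recurrence with ratio -2.
By induction T(n) = T(0) · (-2)^n = - 12 \left(-2\right)^{n}.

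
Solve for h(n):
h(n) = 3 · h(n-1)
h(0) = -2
Pure geometric recurrence with ratio 3.
By induction h(n) = h(0) · (3)^n = - 2 \cdot 3^{n}.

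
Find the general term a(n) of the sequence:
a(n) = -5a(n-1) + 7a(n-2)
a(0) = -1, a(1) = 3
Characteristic equation: x² + 5x - 7 = 0.
Discriminant Δ = (-5)² + 4·(7) = 53.
Roots r₁,₂ = (-5 ± √53)/2, so r₁ = - \frac{5}{2} + \frac{\sqrt{53}}{2}, r₂ = - \frac{\sqrt{53}}{2} - \frac{5}{2}.
General solution: a(n) = A·r₁^n + B·r₂^n.
From the initial conditions, A + B = -1 and r₁A + r₂B = 3.
Since r₁ - r₂ = √53: A = (3 - (-1)r₂)/√53 = - \frac{1}{2} + \frac{\sqrt{53}}{106}, and B = -1 - A = - \frac{1}{2} - \frac{\sqrt{53}}{106}.
So a(n) = \left(- \frac{1}{2} + \frac{\sqrt{53}}{106}\right)\left(- \frac{5}{2} + \frac{\sqrt{53}}{2}\right)^n + \left(- \frac{1}{2} - \frac{\sqrt{53}}{106}\right)\left(- \frac{\sqrt{53}}{2} - \frac{5}{2}\right)^n.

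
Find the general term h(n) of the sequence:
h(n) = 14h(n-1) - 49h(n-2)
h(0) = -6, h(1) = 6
Characteristic equation: x² - 14x + 49 = 0, which is (x - (7))².
Repeated root r = 7.
General solution: h(n) = (A + Bn)·(7)^n.
From h(0) = -6: A = -6.
From h(1) = 6: (A + B)·(7) = 6 ⇒ B = \frac{48}{7}.
So h(n) = \left(\frac{48 n}{7} - 6\right) \cdot (7)^n.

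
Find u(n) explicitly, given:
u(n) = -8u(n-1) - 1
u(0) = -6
First-order linear non-homogeneous.
Homogeneous solution: u_h(n) = A·(-8)^n.
Try constant particular solution u_p = K: K = -8K - 1 ⇒ K = - \frac{1}{9}.
General: u(n) = A·(-8)^n - \frac{1}{9}.
Apply u(0) = -6: A - \frac{1}{9} = -6 ⇒ A = - \frac{53}{9}.
So u(n) = - \frac{53 \left(-8\right)^{n}}{9} - \frac{1}{9}.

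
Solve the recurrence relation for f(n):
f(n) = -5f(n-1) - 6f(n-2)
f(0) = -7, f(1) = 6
Characteristic equation: x² + 5x + 6 = 0, which factors as (x - (-3))(x - (-2)) = 0.
Roots r₁ = -3, r₂ = -2 (distinct).
General solution: f(n) = A·(-3)^n + B·(-2)^n.
From f(0) = -7: A + B = -7.
From f(1) = 6: -3A - 2B = 6.
Solving: A = 8, B = -15.
So f(n) = - 15 \left(-2\right)^{n} + 8 \left(-3\right)^{n}.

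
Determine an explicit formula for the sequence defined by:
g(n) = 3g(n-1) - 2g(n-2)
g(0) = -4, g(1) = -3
Characteristic equation: x² - 3x + 2 = 0, which factors as (x - (1))(x - (2)) = 0.
Roots r₁ = 1, r₂ = 2 (distinct).
General solution: g(n) = A·(1)^n + B·(2)^n.
From g(0) = -4: A + B = -4.
From g(1) = -3: A + 2B = -3.
Solving: A = -5, B = 1.
So g(n) = 2^{n} - 5.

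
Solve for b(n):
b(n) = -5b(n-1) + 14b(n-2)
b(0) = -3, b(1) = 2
Characteristic equation: x² + 5x - 14 = 0, which factors as (x - (2))(x - (-7)) = 0.
Roots r₁ = 2, r₂ = -7 (distinct).
General solution: b(n) = A·(2)^n + B·(-7)^n.
From b(0) = -3: A + B = -3.
From b(1) = 2: 2A - 7B = 2.
Solving: A = - \frac{19}{9}, B = - \frac{8}{9}.
So b(n) = - \frac{8 \left(-7\right)^{n}}{9} - \frac{19 \cdot 2^{n}}{9}.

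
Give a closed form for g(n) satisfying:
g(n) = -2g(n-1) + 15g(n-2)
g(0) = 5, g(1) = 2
Characteristic equation: x² + 2x - 15 = 0, which factors as (x - (-5))(x - (3)) = 0.
Roots r₁ = -5, r₂ = 3 (distinct).
General solution: g(n) = A·(-5)^n + B·(3)^n.
From g(0) = 5: A + B = 5.
From g(1) = 2: -5A + 3B = 2.
Solving: A = \frac{13}{8}, B = \frac{27}{8}.
So g(n) = \frac{13 \left(-5\right)^{n}}{8} + \frac{27 \cdot 3^{n}}{8}.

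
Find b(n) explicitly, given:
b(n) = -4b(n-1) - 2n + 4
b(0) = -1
First-order linear with linear forcing.
Homogeneous solution: b_h(n) = A·(-4)^n.
Try particular b_p(n) = pn + q. Substituting:
  pn + q = -4(p(n-1) + q) - 2n + 4.
Matching the n-coefficient: p = -4p - 2 ⇒ p = - \frac{2}{5}.
Matching constants: q = 4p - 4q + 4 ⇒ q = \frac{12}{25}.
General: b(n) = A·(-4)^n - \frac{2 n}{5} + \frac{12}{25}.
Apply b(0) = -1: A + \frac{12}{25} = -1 ⇒ A = - \frac{37}{25}.
So b(n) = - \frac{37 \left(-4\right)^{n}}{25} - \frac{2 n}{5} + \frac{12}{25}.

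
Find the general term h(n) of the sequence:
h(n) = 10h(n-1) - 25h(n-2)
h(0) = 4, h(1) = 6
Characteristic equation: x² - 10x + 25 = 0, which is (x - (5))².
Repeated root r = 5.
General solution: h(n) = (A + Bn)·(5)^n.
From h(0) = 4: A = 4.
From h(1) = 6: (A + B)·(5) = 6 ⇒ B = - \frac{14}{5}.
So h(n) = \left(4 - \frac{14 n}{5}\right) \cdot (5)^n.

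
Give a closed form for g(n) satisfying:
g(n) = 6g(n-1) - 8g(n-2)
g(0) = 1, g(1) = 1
Characteristic equation: x² - 6x + 8 = 0, which factors as (x - (4))(x - (2)) = 0.
Roots r₁ = 4, r₂ = 2 (distinct).
General solution: g(n) = A·(4)^n + B·(2)^n.
From g(0) = 1: A + B = 1.
From g(1) = 1: 4A + 2B = 1.
Solving: A = - \frac{1}{2}, B = \frac{3}{2}.
So g(n) = \frac{3 \cdot 2^{n}}{2} - \frac{4^{n}}{2}.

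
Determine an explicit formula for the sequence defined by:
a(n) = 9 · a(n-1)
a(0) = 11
Pure geometric recurrence with ratio 9.
By induction a(n) = a(0) · (9)^n = 11 \cdot 9^{n}.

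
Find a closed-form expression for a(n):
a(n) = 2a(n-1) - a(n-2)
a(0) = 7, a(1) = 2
Characteristic equation: x² - 2x + 1 = 0, which is (x - (1))².
Repeated root r = 1.
General solution: a(n) = (A + Bn)·(1)^n.
From a(0) = 7: A = 7.
From a(1) = 2: (A + B)·(1) = 2 ⇒ B = -5.
So a(n) = \left(7 - 5 n\right) \cdot (1)^n.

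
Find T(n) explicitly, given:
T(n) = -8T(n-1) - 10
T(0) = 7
First-order linear non-homogeneous.
Homogeneous solution: T_h(n) = A·(-8)^n.
Try constant particular solution T_p = K: K = -8K - 10 ⇒ K = - \frac{10}{9}.
General: T(n) = A·(-8)^n - \frac{10}{9}.
Apply T(0) = 7: A - \frac{10}{9} = 7 ⇒ A = \frac{73}{9}.
So T(n) = \frac{73 \left(-8\right)^{n}}{9} - \frac{10}{9}.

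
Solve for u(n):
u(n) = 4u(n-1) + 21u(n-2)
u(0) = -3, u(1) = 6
Characteristic equation: x² - 4x - 21 = 0, which factors as (x - (-3))(x - (7)) = 0.
Roots r₁ = -3, r₂ = 7 (distinct).
General solution: u(n) = A·(-3)^n + B·(7)^n.
From u(0) = -3: A + B = -3.
From u(1) = 6: -3A + 7B = 6.
Solving: A = - \frac{27}{10}, B = - \frac{3}{10}.
So u(n) = - \frac{27 \left(-3\right)^{n}}{10} - \frac{3 \cdot 7^{n}}{10}.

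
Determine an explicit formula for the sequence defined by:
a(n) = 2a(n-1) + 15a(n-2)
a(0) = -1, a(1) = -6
Characteristic equation: x² - 2x - 15 = 0, which factors as (x - (-3))(x - (5)) = 0.
Roots r₁ = -3, r₂ = 5 (distinct).
General solution: a(n) = A·(-3)^n + B·(5)^n.
From a(0) = -1: A + B = -1.
From a(1) = -6: -3A + 5B = -6.
Solving: A = \frac{1}{8}, B = - \frac{9}{8}.
So a(n) = \frac{\left(-3\right)^{n}}{8} - \frac{9 \cdot 5^{n}}{8}.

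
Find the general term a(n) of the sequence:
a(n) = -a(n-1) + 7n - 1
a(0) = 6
First-order linear with linear forcing.
Homogeneous solution: a_h(n) = A·(-1)^n.
Try particular a_p(n) = pn + q. Substituting:
  pn + q = -(p(n-1) + q) + 7n - 1.
Matching the n-coefficient: p = -p + 7 ⇒ p = \frac{7}{2}.
Matching constants: q = p - q - 1 ⇒ q = \frac{5}{4}.
General: a(n) = A·(-1)^n + \frac{7 n}{2} + \frac{5}{4}.
Apply a(0) = 6: A + \frac{5}{4} = 6 ⇒ A = \frac{19}{4}.
So a(n) = \frac{19 \left(-1\right)^{n}}{4} + \frac{7 n}{2} + \frac{5}{4}.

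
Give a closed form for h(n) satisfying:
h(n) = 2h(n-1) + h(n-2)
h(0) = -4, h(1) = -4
Characteristic equation: x² - 2x - 1 = 0.
Discriminant Δ = (2)² + 4·(1) = 8.
Roots r₁,₂ = (2 ± √8)/2, so r₁ = 1 + \sqrt{2}, r₂ = 1 - \sqrt{2}.
General solution: h(n) = A·r₁^n + B·r₂^n.
From the initial conditions, A + B = -4 and r₁A + r₂B = -4.
Since r₁ - r₂ = √8: A = (-4 - (-4)r₂)/√8 = -2, and B = -4 - A = -2.
So h(n) = \left(-2\right)\left(1 + \sqrt{2}\right)^n + \left(-2\right)\left(1 - \sqrt{2}\right)^n.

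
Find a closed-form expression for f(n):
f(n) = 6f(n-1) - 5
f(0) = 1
First-order linear non-homogeneous.
Homogeneous solution: f_h(n) = A·(6)^n.
Try constant particular solution f_p = K: K = 6K - 5 ⇒ K = 1.
General: f(n) = A·(6)^n + 1.
Apply f(0) = 1: A + 1 = 1 ⇒ A = 0.
So f(n) = 1.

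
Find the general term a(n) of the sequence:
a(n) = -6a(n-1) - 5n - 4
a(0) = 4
First-order linear with linear forcing.
Homogeneous solution: a_h(n) = A·(-6)^n.
Try particular a_p(n) = pn + q. Substituting:
  pn + q = -6(p(n-1) + q) - 5n - 4.
Matching the n-coefficient: p = -6p - 5 ⇒ p = - \frac{5}{7}.
Matching constants: q = 6p - 6q - 4 ⇒ q = - \frac{58}{49}.
General: a(n) = A·(-6)^n - \frac{5 n}{7} - \frac{58}{49}.
Apply a(0) = 4: A - \frac{58}{49} = 4 ⇒ A = \frac{254}{49}.
So a(n) = \frac{254 \left(-6\right)^{n}}{49} - \frac{5 n}{7} - \frac{58}{49}.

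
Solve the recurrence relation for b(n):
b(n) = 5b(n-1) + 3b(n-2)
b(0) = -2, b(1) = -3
Characteristic equation: x² - 5x - 3 = 0.
Discriminant Δ = (5)² + 4·(3) = 37.
Roots r₁,₂ = (5 ± √37)/2, so r₁ = \frac{5}{2} + \frac{\sqrt{37}}{2}, r₂ = \frac{5}{2} - \frac{\sqrt{37}}{2}.
General solution: b(n) = A·r₁^n + B·r₂^n.
From the initial conditions, A + B = -2 and r₁A + r₂B = -3.
Since r₁ - r₂ = √37: A = (-3 - (-2)r₂)/√37 = -1 + \frac{2 \sqrt{37}}{37}, and B = -2 - A = -1 - \frac{2 \sqrt{37}}{37}.
So b(n) = \left(-1 + \frac{2 \sqrt{37}}{37}\right)\left(\frac{5}{2} + \frac{\sqrt{37}}{2}\right)^n + \left(-1 - \frac{2 \sqrt{37}}{37}\right)\left(\frac{5}{2} - \frac{\sqrt{37}}{2}\right)^n.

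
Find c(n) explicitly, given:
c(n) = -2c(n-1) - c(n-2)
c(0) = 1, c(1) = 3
Characteristic equation: x² + 2x + 1 = 0, which is (x - (-1))².
Repeated root r = -1.
General solution: c(n) = (A + Bn)·(-1)^n.
From c(0) = 1: A = 1.
From c(1) = 3: (A + B)·(-1) = 3 ⇒ B = -4.
So c(n) = \left(1 - 4 n\right) \cdot (-1)^n.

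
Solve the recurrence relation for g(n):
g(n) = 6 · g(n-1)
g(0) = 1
Pure geometric recurrence with ratio 6.
By induction g(n) = g(0) · (6)^n = 6^{n}.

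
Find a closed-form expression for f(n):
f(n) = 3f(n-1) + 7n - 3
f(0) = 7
First-order linear with linear forcing.
Homogeneous solution: f_h(n) = A·(3)^n.
Try particular f_p(n) = pn + q. Substituting:
  pn + q = 3(p(n-1) + q) + 7n - 3.
Matching the n-coefficient: p = 3p + 7 ⇒ p = - \frac{7}{2}.
Matching constants: q = -3p + 3q - 3 ⇒ q = - \frac{15}{4}.
General: f(n) = A·(3)^n - \frac{7 n}{2} - \frac{15}{4}.
Apply f(0) = 7: A - \frac{15}{4} = 7 ⇒ A = \frac{43}{4}.
So f(n) = \frac{43 \cdot 3^{n}}{4} - \frac{7 n}{2} - \frac{15}{4}.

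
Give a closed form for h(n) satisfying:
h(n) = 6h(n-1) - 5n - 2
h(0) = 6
First-order linear with linear forcing.
Homogeneous solution: h_h(n) = A·(6)^n.
Try particular h_p(n) = pn + q. Substituting:
  pn + q = 6(p(n-1) + q) - 5n - 2.
Matching the n-coefficient: p = 6p - 5 ⇒ p = 1.
Matching constants: q = -6p + 6q - 2 ⇒ q = \frac{8}{5}.
General: h(n) = A·(6)^n + n + \frac{8}{5}.
Apply h(0) = 6: A + \frac{8}{5} = 6 ⇒ A = \frac{22}{5}.
So h(n) = \frac{22 \cdot 6^{n}}{5} + n + \frac{8}{5}.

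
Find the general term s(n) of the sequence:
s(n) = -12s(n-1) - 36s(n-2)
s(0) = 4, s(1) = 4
Characteristic equation: x² + 12x + 36 = 0, which is (x - (-6))².
Repeated root r = -6.
General solution: s(n) = (A + Bn)·(-6)^n.
From s(0) = 4: A = 4.
From s(1) = 4: (A + B)·(-6) = 4 ⇒ B = - \frac{14}{3}.
So s(n) = \left(4 - \frac{14 n}{3}\right) \cdot (-6)^n.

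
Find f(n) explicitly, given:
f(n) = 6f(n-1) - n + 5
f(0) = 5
First-order linear with linear forcing.
Homogeneous solution: f_h(n) = A·(6)^n.
Try particular f_p(n) = pn + q. Substituting:
  pn + q = 6(p(n-1) + q) - n + 5.
Matching the n-coefficient: p = 6p - 1 ⇒ p = \frac{1}{5}.
Matching constants: q = -6p + 6q + 5 ⇒ q = - \frac{19}{25}.
General: f(n) = A·(6)^n + \frac{n}{5} - \frac{19}{25}.
Apply f(0) = 5: A - \frac{19}{25} = 5 ⇒ A = \frac{144}{25}.
So f(n) = \frac{144 \cdot 6^{n}}{25} + \frac{n}{5} - \frac{19}{25}.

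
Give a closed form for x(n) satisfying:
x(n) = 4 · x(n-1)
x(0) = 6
Pure geometric recurrence with ratio 4.
By induction x(n) = x(0) · (4)^n = 6 \cdot 4^{n}.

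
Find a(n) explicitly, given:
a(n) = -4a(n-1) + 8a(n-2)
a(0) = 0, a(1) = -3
Characteristic equation: x² + 4x - 8 = 0.
Discriminant Δ = (-4)² + 4·(8) = 48.
Roots r₁,₂ = (-4 ± √48)/2, so r₁ = -2 + 2 \sqrt{3}, r₂ = - 2 \sqrt{3} - 2.
General solution: a(n) = A·r₁^n + B·r₂^n.
From the initial conditions, A + B = 0 and r₁A + r₂B = -3.
Since r₁ - r₂ = √48: A = (-3 - (0)r₂)/√48 = - \frac{\sqrt{3}}{4}, and B = 0 - A = \frac{\sqrt{3}}{4}.
So a(n) = \left(- \frac{\sqrt{3}}{4}\right)\left(-2 + 2 \sqrt{3}\right)^n + \left(\frac{\sqrt{3}}{4}\right)\left(- 2 \sqrt{3} - 2\right)^n.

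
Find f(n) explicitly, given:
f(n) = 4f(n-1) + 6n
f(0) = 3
First-order linear with linear forcing.
Homogeneous solution: f_h(n) = A·(4)^n.
Try particular f_p(n) = pn + q. Substituting:
  pn + q = 4(p(n-1) + q) + 6n.
Matching the n-coefficient: p = 4p + 6 ⇒ p = -2.
Matching constants: q = -4p + 4q ⇒ q = - \frac{8}{3}.
General: f(n) = A·(4)^n - 2 n - \frac{8}{3}.
Apply f(0) = 3: A - \frac{8}{3} = 3 ⇒ A = \frac{17}{3}.
So f(n) = \frac{17 \cdot 4^{n}}{3} - 2 n - \frac{8}{3}.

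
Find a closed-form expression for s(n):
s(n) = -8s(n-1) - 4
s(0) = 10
First-order linear non-homogeneous.
Homogeneous solution: s_h(n) = A·(-8)^n.
Try constant particular solution s_p = K: K = -8K - 4 ⇒ K = - \frac{4}{9}.
General: s(n) = A·(-8)^n - \frac{4}{9}.
Apply s(0) = 10: A - \frac{4}{9} = 10 ⇒ A = \frac{94}{9}.
So s(n) = \frac{94 \left(-8\right)^{n}}{9} - \frac{4}{9}.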